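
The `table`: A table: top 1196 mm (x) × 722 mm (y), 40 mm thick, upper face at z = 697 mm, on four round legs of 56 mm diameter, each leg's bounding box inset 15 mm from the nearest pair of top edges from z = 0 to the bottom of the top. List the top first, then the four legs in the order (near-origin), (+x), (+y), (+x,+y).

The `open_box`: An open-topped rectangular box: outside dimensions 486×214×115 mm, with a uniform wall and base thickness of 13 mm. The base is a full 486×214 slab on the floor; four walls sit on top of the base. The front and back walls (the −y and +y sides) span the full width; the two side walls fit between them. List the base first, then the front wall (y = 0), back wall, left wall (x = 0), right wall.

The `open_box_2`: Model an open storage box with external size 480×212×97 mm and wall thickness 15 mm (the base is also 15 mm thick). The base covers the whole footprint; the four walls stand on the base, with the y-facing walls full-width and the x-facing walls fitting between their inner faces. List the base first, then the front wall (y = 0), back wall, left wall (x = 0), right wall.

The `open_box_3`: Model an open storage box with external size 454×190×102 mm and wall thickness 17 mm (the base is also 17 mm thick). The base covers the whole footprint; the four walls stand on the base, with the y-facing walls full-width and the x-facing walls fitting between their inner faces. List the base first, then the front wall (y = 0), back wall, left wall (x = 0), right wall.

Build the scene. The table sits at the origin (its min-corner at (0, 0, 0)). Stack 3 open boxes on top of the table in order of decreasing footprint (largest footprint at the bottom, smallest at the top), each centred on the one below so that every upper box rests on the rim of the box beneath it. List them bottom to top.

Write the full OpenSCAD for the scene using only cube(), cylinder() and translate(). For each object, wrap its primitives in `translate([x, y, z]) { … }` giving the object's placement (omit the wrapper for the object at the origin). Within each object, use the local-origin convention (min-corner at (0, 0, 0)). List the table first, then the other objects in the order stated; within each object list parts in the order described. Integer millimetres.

translate([0, 0, 657]) cube([1196, 722, 40]);
translate([43, 43, 0]) cylinder(h = 657, r = 28);
translate([1153, 43, 0]) cylinder(h = 657, r = 28);
translate([43, 679, 0]) cylinder(h = 657, r = 28);
translate([1153, 679, 0]) cylinder(h = 657, r = 28);
translate([355, 254, 697]) {
  cube([486, 214, 13]);
  translate([0, 0, 13]) cube([486, 13, 102]);
  translate([0, 201, 13]) cube([486, 13, 102]);
  translate([0, 13, 13]) cube([13, 188, 102]);
  translate([473, 13, 13]) cube([13, 188, 102]);
}
translate([358, 255, 812]) {
  cube([480, 212, 15]);
  translate([0, 0, 15]) cube([480, 15, 82]);
  translate([0, 197, 15]) cube([480, 15, 82]);
  translate([0, 15, 15]) cube([15, 182, 82]);
  translate([465, 15, 15]) cube([15, 182, 82]);
}
translate([371, 266, 909]) {
  cube([454, 190, 17]);
  translate([0, 0, 17]) cube([454, 17, 85]);
  translate([0, 173, 17]) cube([454, 17, 85]);
  translate([0, 17, 17]) cube([17, 156, 85]);
  translate([437, 17, 17]) cube([17, 156, 85]);
}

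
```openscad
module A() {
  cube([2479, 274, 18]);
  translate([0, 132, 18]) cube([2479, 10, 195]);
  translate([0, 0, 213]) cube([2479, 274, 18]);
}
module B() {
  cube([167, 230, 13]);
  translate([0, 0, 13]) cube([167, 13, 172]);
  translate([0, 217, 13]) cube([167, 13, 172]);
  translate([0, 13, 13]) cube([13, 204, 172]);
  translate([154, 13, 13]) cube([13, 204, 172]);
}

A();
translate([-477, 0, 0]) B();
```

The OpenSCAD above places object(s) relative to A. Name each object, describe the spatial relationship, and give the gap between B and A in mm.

The open box's nearest face is 310 mm from the I-beam's −x face.

A is an I-beam. B is an open box. The open box is on the floor beside the I-beam on its −x side. The gap between the open box and the I-beam is 310 mm.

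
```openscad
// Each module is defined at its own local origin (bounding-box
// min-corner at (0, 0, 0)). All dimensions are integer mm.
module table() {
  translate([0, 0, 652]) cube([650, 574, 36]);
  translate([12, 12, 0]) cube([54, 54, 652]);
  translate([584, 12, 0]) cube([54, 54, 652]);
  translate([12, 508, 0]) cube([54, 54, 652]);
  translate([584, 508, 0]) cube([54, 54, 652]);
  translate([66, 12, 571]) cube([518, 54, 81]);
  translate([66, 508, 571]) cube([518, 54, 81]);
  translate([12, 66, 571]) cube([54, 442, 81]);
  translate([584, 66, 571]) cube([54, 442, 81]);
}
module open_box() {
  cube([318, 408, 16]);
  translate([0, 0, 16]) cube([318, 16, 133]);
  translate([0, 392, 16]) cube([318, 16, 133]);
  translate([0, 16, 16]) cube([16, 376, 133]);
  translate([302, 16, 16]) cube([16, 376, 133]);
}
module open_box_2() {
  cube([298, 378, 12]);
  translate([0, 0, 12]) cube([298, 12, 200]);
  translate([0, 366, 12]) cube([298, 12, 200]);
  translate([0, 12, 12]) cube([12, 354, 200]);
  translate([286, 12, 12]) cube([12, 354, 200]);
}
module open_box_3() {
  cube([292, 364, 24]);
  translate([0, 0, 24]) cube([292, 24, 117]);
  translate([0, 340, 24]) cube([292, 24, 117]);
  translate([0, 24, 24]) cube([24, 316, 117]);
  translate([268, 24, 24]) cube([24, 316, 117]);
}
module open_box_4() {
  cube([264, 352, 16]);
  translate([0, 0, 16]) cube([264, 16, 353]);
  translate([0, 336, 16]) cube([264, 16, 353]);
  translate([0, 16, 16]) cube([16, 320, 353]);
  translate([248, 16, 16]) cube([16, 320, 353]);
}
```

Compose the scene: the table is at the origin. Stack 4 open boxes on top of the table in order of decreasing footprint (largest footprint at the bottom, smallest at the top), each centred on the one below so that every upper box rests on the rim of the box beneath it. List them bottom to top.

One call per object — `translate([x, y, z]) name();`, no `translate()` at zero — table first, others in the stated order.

table();
translate([166, 83, 688]) open_box();
translate([176, 98, 837]) open_box_2();
translate([179, 105, 1049]) open_box_3();
translate([193, 111, 1190]) open_box_4();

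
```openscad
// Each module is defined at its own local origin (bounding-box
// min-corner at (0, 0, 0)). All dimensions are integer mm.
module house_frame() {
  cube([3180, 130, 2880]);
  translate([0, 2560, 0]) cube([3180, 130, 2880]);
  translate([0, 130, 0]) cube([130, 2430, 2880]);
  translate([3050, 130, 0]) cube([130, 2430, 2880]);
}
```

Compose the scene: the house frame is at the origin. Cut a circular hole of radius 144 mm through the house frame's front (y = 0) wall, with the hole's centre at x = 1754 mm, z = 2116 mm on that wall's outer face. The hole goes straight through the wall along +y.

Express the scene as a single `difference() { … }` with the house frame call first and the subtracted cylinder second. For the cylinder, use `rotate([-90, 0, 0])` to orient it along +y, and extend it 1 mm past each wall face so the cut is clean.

difference() {
  house_frame();
  translate([1754, -1, 2116]) rotate([-90, 0, 0]) cylinder(h = 132, r = 144);
}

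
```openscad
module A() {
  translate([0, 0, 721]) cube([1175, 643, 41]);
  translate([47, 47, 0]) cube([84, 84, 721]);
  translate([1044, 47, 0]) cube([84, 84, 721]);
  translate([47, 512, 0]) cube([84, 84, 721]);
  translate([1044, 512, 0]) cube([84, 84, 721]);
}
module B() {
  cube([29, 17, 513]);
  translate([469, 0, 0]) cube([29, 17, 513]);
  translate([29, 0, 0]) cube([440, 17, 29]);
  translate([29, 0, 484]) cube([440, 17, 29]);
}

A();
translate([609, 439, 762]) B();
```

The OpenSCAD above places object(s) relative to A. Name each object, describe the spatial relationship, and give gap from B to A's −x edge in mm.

The picture frame's min-x is at 609; the table's min-x is 0; gap = 609 mm.

A is a table. B is a picture frame. The picture frame is on top of the table. The gap from the picture frame to the table's −x edge is 609 mm.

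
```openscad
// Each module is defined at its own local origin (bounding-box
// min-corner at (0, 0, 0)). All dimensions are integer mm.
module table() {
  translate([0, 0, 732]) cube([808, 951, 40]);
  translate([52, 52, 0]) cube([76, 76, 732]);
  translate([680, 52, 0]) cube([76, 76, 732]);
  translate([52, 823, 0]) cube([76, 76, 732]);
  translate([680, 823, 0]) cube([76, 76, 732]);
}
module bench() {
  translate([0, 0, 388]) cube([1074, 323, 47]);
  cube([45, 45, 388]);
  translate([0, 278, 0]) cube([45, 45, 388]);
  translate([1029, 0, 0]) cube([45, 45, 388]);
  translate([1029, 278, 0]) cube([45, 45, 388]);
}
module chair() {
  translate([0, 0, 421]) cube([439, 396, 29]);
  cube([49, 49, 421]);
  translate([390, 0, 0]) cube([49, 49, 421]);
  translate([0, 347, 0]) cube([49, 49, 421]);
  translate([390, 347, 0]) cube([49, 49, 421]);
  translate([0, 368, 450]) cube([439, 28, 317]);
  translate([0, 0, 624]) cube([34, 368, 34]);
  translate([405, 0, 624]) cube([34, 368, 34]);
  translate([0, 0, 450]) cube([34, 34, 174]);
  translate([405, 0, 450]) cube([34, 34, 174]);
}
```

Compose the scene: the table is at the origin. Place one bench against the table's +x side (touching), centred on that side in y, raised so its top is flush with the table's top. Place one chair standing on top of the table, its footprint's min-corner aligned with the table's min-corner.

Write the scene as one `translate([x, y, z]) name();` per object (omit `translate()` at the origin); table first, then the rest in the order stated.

table();
translate([808, 314, 337]) bench();
translate([0, 0, 772]) chair();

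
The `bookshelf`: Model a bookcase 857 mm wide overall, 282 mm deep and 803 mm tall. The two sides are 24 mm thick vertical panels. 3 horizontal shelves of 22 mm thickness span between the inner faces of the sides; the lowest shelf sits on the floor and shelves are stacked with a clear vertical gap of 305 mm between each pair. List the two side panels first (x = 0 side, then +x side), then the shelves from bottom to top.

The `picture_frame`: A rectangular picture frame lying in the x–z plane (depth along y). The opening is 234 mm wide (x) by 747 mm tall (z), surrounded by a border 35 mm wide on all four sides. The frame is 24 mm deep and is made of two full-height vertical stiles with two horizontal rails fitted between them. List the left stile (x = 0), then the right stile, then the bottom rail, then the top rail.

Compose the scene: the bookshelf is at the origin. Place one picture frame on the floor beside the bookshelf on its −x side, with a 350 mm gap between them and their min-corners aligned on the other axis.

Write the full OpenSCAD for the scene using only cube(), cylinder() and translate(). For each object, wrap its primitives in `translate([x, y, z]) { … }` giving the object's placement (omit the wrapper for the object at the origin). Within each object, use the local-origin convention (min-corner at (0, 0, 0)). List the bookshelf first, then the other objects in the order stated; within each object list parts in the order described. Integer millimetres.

cube([24, 282, 803]);
translate([833, 0, 0]) cube([24, 282, 803]);
translate([24, 0, 0]) cube([809, 282, 22]);
translate([24, 0, 327]) cube([809, 282, 22]);
translate([24, 0, 654]) cube([809, 282, 22]);
translate([-654, 0, 0]) {
  cube([35, 24, 817]);
  translate([269, 0, 0]) cube([35, 24, 817]);
  translate([35, 0, 0]) cube([234, 24, 35]);
  translate([35, 0, 782]) cube([234, 24, 35]);
}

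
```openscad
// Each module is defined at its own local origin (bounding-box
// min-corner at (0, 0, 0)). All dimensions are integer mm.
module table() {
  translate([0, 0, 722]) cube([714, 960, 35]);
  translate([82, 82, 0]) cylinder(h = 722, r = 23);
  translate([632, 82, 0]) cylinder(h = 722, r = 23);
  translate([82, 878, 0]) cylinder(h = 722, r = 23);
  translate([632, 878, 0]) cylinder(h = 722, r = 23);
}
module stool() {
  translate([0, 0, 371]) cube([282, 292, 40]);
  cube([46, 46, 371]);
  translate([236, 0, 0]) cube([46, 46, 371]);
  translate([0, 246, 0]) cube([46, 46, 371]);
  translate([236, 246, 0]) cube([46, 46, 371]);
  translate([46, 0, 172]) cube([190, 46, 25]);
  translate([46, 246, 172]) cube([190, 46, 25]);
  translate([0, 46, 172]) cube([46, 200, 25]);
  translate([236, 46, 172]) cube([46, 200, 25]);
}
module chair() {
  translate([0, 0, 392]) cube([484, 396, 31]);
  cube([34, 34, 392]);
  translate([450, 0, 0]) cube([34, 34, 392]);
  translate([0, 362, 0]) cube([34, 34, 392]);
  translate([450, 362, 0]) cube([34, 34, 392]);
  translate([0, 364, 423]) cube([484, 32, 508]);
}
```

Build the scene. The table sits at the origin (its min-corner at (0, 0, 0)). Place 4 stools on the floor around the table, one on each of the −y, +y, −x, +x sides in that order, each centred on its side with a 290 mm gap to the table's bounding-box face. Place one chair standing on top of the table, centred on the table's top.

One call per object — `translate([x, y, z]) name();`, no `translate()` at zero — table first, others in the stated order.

table();
translate([216, -582, 0]) stool();
translate([216, 1250, 0]) stool();
translate([-572, 334, 0]) stool();
translate([1004, 334, 0]) stool();
translate([115, 282, 757]) chair();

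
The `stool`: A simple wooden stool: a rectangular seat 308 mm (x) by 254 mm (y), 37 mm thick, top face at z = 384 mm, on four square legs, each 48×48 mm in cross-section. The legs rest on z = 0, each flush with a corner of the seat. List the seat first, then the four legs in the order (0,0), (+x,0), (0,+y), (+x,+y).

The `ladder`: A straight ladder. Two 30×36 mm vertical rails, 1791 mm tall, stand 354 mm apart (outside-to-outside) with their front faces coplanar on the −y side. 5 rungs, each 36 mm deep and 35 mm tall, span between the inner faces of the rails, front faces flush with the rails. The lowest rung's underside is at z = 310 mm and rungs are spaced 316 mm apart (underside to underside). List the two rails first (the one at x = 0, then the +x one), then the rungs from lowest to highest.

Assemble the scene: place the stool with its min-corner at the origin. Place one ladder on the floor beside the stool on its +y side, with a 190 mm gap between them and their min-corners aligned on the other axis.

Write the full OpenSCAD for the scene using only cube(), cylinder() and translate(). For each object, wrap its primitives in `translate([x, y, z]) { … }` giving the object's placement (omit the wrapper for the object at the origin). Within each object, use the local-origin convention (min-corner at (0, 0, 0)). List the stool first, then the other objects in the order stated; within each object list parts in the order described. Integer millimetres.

translate([0, 0, 347]) cube([308, 254, 37]);
cube([48, 48, 347]);
translate([260, 0, 0]) cube([48, 48, 347]);
translate([0, 206, 0]) cube([48, 48, 347]);
translate([260, 206, 0]) cube([48, 48, 347]);
translate([0, 444, 0]) {
  cube([30, 36, 1791]);
  translate([324, 0, 0]) cube([30, 36, 1791]);
  translate([30, 0, 310]) cube([294, 36, 35]);
  translate([30, 0, 626]) cube([294, 36, 35]);
  translate([30, 0, 942]) cube([294, 36, 35]);
  translate([30, 0, 1258]) cube([294, 36, 35]);
  translate([30, 0, 1574]) cube([294, 36, 35]);
}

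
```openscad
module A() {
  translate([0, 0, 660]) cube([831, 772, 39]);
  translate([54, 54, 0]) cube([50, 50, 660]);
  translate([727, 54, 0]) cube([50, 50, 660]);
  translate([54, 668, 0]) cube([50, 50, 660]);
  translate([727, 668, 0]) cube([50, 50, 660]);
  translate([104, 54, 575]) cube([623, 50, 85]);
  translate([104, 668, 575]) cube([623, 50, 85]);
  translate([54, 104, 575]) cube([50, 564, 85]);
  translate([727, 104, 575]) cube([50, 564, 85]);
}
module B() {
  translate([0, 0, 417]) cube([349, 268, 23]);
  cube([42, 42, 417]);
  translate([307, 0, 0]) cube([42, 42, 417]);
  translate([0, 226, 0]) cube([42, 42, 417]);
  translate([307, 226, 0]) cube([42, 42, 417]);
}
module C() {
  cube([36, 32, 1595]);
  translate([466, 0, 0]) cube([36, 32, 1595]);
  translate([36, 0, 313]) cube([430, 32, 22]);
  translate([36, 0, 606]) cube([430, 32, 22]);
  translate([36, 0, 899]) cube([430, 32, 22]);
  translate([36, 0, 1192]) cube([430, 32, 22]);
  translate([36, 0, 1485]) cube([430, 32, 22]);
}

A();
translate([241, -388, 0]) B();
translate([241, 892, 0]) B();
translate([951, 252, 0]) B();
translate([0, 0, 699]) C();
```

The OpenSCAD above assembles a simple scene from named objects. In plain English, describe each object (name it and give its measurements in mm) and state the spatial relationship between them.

A is a table with a 831×772 mm rectangular top, 39 mm thick, top surface at z = 699 mm, supported by four 50×50 mm square legs, each inset 54 mm from the nearest pair of top edges, running from the floor. Four apron rails, 50 mm thick and 85 mm tall, run between adjacent legs with their top edges flush with the underside of the top and their outer faces flush with the legs' outer faces.

B is a four-legged stool. The seat is a 349×268×23 mm slab whose top surface is at z = 440 mm; four square legs, each 42×42 mm in cross-section, run from the floor (z = 0) to the underside of the seat, each flush with a corner of the seat.

C is a wooden ladder with two side rails of 36×32 mm section and 1595 mm height, set 502 mm apart overall. Between them run 5 rectangular rungs (32 mm deep, 22 mm thick), front faces flush with the rails' −y face. The bottom of the first rung is 313 mm above the floor and each subsequent rung is 293 mm higher than the one below.

Three stools sit around the table at the −y, +y, +x sides. The ladder is on top of the table.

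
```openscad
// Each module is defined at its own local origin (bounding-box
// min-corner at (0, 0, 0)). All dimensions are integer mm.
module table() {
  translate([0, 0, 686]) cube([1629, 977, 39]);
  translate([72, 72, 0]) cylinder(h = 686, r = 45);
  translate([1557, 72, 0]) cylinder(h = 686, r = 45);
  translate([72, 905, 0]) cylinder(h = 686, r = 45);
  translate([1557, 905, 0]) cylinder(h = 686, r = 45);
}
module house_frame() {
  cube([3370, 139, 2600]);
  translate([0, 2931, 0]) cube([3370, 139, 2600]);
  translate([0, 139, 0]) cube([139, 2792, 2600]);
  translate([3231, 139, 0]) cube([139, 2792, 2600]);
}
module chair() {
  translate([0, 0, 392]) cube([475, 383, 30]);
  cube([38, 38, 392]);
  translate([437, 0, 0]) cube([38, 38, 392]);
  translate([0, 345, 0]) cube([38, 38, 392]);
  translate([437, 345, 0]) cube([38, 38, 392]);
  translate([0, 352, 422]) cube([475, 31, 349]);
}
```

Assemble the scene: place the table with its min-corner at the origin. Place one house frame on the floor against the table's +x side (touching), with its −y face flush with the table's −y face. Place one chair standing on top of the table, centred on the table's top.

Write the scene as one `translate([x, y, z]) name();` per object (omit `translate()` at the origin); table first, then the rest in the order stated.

table();
translate([1629, 0, 0]) house_frame();
translate([577, 297, 725]) chair();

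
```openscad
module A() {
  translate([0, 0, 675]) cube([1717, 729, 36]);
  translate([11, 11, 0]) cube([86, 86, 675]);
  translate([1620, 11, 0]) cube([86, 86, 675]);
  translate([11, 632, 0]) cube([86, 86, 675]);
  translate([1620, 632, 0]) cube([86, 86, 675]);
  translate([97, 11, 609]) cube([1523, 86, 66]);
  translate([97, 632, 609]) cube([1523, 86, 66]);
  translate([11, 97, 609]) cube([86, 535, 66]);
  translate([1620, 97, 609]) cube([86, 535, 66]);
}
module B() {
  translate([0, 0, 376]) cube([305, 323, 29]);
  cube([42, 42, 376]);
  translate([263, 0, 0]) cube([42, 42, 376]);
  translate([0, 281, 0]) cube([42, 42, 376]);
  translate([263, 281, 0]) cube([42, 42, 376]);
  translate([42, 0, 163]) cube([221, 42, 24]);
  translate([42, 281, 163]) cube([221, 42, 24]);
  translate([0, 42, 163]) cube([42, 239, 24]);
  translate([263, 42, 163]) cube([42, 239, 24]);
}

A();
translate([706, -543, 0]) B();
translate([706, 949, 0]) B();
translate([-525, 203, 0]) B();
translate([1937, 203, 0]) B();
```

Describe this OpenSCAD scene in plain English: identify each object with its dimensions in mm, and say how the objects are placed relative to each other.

A is a rectangular dining table. The top is 1717×729×36 mm with its upper surface at z = 711 mm. It stands on four 86×86 mm square legs, each inset 11 mm from the nearest pair of top edges, running from the floor to the underside of the top. Four apron rails, 86 mm thick and 66 mm tall, run between adjacent legs with their top edges flush with the underside of the top and their outer faces flush with the legs' outer faces.

B is a four-legged stool. The seat is a 305×323×29 mm slab whose top surface is at z = 405 mm; four square legs, each 42×42 mm in cross-section, run from the floor (z = 0) to the underside of the seat, each flush with a corner of the seat. Four stretchers, 42 mm wide and 24 mm tall, connect adjacent legs with their undersides at z = 163 mm, each running between the inner faces of the legs it joins and aligned with the legs' outer faces on the other axis.

Four stools sit around the table at the −y, +y, −x, +x sides.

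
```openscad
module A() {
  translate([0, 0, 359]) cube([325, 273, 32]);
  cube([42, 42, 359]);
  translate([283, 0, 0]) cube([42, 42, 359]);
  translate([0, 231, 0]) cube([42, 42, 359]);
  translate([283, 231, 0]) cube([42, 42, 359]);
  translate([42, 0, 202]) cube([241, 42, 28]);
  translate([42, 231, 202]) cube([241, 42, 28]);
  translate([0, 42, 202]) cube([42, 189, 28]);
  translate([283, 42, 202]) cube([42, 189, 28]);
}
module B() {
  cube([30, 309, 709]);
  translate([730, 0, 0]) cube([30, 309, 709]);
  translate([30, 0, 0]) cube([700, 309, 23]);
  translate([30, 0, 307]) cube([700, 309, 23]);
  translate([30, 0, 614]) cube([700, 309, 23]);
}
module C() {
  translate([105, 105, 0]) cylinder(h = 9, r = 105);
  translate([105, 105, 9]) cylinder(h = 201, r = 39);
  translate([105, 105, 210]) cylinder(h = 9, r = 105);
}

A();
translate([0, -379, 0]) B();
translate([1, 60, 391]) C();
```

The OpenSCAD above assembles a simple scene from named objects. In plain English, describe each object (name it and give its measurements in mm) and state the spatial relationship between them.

A is a four-legged stool. The seat is 325×273 mm, 32 mm thick, top at z = 391 mm. It stands on four square legs, each 42×42 mm in cross-section, from z = 0 to the seat underside, each flush with a corner of the seat. Four stretchers, 42 mm wide and 28 mm tall, connect adjacent legs with their undersides at z = 202 mm, each running between the inner faces of the legs it joins and aligned with the legs' outer faces on the other axis.

B is an open bookshelf. Two side panels, each 30 mm thick, 309 mm deep and 709 mm tall, stand 760 mm apart (outside-to-outside). Between them sit 3 shelves, each 23 mm thick and 309 mm deep, spanning the full gap between the sides. The bottom shelf rests on the floor (its underside at z = 0) and the clear gap between one shelf's top and the next shelf's underside is 284 mm.

C is a spool: two coaxial disc flanges of radius 105 mm and thickness 9 mm, joined by a core cylinder of radius 39 mm and height 201 mm. The lower flange rests on z = 0 and the three cylinders share a vertical axis.

The bookshelf is on the floor beside the stool on its −y side. The spool is on top of the stool.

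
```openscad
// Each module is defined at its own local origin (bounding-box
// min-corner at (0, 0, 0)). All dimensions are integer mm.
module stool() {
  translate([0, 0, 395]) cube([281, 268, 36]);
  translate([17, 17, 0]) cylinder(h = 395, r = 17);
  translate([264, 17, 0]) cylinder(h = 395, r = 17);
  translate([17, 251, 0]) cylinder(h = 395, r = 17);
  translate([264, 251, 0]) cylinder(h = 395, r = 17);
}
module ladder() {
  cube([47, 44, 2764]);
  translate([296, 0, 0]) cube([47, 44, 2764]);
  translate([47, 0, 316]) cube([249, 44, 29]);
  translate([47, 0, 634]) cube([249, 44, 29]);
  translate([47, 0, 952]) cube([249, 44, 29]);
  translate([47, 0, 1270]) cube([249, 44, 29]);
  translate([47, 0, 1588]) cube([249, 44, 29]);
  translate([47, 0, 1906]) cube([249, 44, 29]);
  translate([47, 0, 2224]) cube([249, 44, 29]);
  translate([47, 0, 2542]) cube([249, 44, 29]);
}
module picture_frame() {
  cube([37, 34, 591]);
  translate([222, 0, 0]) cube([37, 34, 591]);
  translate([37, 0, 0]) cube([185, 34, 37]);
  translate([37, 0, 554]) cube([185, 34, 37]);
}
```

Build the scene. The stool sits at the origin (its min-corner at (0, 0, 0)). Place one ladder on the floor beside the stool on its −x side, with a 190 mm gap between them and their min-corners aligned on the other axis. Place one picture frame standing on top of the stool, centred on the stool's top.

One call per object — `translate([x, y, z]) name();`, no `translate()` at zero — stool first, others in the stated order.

stool();
translate([-533, 0, 0]) ladder();
translate([11, 117, 431]) picture_frame();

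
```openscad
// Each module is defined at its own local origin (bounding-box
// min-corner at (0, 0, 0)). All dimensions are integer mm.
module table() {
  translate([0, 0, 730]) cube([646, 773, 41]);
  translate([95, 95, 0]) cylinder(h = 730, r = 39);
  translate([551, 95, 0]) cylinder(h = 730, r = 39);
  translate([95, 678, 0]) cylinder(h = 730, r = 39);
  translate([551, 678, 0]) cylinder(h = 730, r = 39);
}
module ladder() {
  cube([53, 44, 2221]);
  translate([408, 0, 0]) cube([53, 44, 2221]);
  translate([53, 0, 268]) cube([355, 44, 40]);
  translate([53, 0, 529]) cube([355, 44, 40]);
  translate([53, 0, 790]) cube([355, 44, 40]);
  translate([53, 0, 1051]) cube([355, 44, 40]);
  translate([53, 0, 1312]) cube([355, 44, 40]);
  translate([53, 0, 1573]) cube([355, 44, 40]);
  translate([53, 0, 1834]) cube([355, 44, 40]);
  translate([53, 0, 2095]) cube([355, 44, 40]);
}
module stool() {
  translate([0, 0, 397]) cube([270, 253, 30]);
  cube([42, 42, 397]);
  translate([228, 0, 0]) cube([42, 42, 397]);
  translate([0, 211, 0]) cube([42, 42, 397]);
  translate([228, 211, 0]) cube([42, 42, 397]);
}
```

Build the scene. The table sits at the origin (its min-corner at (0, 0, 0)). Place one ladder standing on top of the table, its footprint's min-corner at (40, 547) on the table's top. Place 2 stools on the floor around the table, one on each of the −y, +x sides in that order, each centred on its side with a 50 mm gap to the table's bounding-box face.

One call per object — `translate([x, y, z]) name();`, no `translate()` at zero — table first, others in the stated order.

table();
translate([40, 547, 771]) ladder();
translate([188, -303, 0]) stool();
translate([696, 260, 0]) stool();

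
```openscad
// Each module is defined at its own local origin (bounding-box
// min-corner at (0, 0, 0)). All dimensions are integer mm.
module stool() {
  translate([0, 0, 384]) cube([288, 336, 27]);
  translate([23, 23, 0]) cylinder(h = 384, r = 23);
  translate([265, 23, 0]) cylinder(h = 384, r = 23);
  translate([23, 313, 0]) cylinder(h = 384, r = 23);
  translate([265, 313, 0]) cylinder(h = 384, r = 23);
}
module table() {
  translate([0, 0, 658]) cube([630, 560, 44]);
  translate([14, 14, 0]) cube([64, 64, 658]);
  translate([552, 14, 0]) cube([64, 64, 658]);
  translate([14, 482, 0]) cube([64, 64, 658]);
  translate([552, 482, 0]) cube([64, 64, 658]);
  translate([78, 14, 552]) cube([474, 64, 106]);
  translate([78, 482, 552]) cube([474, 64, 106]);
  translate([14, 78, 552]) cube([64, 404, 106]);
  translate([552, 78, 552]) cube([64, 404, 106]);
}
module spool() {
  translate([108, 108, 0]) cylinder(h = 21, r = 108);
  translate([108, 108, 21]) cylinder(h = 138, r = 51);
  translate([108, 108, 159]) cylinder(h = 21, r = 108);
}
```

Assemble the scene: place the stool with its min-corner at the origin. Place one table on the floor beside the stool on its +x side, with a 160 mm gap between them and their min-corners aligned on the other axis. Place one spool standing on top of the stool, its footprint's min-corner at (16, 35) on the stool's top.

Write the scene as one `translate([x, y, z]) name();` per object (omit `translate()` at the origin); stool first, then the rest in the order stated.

stool();
translate([448, 0, 0]) table();
translate([16, 35, 411]) spool();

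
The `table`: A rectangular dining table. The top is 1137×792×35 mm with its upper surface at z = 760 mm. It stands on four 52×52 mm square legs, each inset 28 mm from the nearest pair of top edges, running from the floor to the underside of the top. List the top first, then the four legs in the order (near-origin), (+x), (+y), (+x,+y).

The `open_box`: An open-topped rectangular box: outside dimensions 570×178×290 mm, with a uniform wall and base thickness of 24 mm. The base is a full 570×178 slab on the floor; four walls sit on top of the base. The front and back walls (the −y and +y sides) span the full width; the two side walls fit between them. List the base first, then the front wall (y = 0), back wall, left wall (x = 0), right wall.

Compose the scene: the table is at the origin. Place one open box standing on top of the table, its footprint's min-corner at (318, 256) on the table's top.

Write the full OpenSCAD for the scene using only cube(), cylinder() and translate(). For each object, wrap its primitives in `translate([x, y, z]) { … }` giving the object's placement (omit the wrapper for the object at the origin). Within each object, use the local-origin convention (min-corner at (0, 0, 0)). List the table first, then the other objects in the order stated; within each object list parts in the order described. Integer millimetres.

translate([0, 0, 725]) cube([1137, 792, 35]);
translate([28, 28, 0]) cube([52, 52, 725]);
translate([1057, 28, 0]) cube([52, 52, 725]);
translate([28, 712, 0]) cube([52, 52, 725]);
translate([1057, 712, 0]) cube([52, 52, 725]);
translate([318, 256, 760]) {
  cube([570, 178, 24]);
  translate([0, 0, 24]) cube([570, 24, 266]);
  translate([0, 154, 24]) cube([570, 24, 266]);
  translate([0, 24, 24]) cube([24, 130, 266]);
  translate([546, 24, 24]) cube([24, 130, 266]);
}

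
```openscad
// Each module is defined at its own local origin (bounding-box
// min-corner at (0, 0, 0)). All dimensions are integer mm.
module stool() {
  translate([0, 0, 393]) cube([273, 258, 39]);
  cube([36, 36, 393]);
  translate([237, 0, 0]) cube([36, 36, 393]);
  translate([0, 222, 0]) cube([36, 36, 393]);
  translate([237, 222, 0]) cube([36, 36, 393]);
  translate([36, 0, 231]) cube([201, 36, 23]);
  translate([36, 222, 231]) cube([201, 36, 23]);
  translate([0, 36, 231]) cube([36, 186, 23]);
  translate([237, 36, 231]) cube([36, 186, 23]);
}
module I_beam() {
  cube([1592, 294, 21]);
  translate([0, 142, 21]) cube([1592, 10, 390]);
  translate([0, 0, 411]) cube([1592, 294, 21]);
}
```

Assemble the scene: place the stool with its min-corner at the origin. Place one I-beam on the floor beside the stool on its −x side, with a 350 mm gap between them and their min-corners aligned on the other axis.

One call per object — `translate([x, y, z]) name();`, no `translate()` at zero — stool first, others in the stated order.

stool();
translate([-1942, 0, 0]) I_beam();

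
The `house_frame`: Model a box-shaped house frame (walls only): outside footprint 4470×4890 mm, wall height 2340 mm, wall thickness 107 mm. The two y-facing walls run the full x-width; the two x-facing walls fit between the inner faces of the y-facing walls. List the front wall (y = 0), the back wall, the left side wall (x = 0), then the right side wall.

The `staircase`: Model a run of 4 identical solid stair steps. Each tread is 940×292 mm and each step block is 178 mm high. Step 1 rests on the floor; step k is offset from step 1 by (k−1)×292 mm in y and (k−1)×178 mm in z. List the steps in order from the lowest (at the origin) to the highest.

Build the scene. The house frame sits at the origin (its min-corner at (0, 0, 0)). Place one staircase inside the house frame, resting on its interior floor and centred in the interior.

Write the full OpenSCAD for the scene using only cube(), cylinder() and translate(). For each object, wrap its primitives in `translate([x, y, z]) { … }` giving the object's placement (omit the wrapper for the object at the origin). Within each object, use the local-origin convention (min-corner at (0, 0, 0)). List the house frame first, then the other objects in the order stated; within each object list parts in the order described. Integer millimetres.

cube([4470, 107, 2340]);
translate([0, 4783, 0]) cube([4470, 107, 2340]);
translate([0, 107, 0]) cube([107, 4676, 2340]);
translate([4363, 107, 0]) cube([107, 4676, 2340]);
translate([1765, 1861, 0]) {
  cube([940, 292, 178]);
  translate([0, 292, 178]) cube([940, 292, 178]);
  translate([0, 584, 356]) cube([940, 292, 178]);
  translate([0, 876, 534]) cube([940, 292, 178]);
}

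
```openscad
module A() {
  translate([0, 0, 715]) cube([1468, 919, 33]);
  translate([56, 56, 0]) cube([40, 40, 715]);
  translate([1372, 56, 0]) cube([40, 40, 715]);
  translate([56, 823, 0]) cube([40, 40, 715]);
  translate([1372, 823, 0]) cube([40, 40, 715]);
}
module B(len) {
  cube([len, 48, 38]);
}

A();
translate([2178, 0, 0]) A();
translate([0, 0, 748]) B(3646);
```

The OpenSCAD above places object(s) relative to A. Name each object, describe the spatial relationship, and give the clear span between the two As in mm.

A is a table. B is a beam. A beam spans the tops of two tables. The clear span between the two tables is 710 mm.

Second table starts at x = 2178; first ends at x = 1468; clear span = 2178 − 1468 = 710 mm.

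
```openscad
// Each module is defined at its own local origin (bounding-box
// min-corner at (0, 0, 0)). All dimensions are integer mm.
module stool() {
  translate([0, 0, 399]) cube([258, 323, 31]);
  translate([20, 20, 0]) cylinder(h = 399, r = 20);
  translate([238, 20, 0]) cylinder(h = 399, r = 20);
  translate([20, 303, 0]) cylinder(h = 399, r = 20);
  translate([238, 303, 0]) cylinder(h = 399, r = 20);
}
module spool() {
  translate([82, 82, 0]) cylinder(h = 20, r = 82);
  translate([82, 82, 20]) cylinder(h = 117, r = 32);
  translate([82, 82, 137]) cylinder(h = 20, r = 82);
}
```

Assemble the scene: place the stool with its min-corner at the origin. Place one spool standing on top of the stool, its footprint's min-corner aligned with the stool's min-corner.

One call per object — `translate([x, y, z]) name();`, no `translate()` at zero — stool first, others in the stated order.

stool();
translate([0, 0, 430]) spool();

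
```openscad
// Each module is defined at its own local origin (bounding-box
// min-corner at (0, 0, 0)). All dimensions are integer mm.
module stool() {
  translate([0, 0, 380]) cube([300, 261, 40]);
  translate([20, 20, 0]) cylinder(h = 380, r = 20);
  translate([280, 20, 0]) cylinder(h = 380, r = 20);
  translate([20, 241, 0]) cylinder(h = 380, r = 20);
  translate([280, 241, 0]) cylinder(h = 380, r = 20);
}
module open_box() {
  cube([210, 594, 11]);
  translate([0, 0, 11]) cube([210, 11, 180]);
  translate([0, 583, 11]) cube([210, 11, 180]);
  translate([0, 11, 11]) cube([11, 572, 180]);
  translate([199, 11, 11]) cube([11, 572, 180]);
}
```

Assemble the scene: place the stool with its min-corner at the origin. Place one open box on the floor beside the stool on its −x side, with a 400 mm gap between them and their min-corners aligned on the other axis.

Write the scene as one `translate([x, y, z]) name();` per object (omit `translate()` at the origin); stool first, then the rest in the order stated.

stool();
translate([-610, 0, 0]) open_box();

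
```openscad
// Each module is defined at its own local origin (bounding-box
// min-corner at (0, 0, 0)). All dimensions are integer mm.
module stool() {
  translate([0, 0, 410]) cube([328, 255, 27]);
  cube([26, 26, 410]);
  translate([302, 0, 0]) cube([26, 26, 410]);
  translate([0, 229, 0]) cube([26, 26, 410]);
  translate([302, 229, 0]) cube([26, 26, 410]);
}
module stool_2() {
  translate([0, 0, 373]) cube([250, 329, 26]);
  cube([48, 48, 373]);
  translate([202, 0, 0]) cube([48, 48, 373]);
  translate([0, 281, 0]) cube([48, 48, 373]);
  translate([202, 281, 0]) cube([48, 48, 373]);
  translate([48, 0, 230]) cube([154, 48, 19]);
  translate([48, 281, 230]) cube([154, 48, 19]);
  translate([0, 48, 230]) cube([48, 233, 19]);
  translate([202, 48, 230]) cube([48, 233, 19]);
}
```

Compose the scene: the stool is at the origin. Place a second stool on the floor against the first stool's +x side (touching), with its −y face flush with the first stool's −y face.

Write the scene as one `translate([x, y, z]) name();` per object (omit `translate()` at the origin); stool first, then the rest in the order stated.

stool();
translate([328, 0, 0]) stool_2();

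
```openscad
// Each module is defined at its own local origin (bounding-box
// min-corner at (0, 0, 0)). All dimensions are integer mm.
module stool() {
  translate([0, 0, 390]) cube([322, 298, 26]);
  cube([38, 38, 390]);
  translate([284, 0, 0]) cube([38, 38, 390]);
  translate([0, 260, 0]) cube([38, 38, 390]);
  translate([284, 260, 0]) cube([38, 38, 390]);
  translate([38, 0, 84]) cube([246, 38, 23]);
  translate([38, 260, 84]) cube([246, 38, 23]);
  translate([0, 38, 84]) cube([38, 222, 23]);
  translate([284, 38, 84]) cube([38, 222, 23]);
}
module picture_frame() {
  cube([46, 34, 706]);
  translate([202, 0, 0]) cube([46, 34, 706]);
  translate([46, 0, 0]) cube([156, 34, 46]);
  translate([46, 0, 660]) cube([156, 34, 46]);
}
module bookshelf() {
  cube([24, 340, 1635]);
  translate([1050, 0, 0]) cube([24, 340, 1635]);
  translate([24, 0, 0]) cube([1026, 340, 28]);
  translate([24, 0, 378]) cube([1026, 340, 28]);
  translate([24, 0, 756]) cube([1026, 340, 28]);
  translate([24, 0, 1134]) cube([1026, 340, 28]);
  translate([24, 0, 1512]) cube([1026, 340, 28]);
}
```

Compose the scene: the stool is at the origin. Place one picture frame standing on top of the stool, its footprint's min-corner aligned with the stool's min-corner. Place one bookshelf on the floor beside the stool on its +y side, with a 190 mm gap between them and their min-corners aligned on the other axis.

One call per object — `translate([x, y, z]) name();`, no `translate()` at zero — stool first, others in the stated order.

stool();
translate([0, 0, 416]) picture_frame();
translate([0, 488, 0]) bookshelf();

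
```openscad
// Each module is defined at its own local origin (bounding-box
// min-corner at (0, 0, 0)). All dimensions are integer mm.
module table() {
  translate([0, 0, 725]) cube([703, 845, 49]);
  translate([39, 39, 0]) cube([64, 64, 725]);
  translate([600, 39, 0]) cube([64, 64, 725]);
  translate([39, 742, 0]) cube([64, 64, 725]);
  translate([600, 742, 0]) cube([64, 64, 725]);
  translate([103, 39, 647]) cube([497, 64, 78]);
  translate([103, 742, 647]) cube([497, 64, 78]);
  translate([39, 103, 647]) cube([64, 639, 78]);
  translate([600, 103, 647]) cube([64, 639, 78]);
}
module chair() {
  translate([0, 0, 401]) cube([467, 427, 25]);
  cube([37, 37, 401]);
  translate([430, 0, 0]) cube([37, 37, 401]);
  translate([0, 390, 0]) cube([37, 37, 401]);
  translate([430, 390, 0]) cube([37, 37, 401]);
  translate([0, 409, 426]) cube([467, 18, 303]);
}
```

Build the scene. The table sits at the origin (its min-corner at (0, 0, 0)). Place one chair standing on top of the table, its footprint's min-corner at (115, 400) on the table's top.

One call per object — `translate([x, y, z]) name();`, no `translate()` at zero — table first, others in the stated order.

table();
translate([115, 400, 774]) chair();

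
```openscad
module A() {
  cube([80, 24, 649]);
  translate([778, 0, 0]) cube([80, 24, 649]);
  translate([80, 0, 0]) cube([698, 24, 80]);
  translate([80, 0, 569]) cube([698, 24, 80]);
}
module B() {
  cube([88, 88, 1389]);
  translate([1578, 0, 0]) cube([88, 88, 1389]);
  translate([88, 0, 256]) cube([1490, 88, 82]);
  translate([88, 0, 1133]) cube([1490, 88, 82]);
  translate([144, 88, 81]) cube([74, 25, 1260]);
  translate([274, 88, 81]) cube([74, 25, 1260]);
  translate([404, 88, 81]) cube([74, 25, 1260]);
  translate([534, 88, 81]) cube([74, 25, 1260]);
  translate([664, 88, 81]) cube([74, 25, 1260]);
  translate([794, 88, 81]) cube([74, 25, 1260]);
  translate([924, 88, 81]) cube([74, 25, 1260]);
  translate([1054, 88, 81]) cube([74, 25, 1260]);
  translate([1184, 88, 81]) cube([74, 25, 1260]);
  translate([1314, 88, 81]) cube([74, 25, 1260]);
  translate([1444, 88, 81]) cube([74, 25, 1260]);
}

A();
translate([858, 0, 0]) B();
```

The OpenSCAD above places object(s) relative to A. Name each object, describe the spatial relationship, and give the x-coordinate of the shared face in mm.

A is a picture frame. B is a fence section. The fence section is against the picture frame's +x side, with their −y faces flush. The x-coordinate of the shared face is 858 mm.

The picture frame's +x face and the fence section's −x face are both at x = 858 mm.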